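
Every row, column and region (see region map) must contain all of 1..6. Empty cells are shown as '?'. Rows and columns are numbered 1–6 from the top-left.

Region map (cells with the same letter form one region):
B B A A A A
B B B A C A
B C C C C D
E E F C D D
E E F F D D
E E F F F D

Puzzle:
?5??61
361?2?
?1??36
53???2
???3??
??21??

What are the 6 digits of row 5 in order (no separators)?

126345

row 6, column 2 = 4: row 6 has {1,2}; col 2 has {1,3,5,6}; region has {3,5} → only 4 remains.
row 6, column 5 = 5: row 6 has {1,2,4}; col 5 has {2,3,6}; region has {1,2,3} → only 5 remains.
row 6, column 6 = 3: row 6 has {1,2,4,5}; col 6 has {1,2,6}; region has {2,6} → only 3 remains.
row 5, column 2 = 2: row 5 has {3}; col 2 has {1,3,4,5,6}; region has {3,4,5} → only 2 remains.
row 6, column 1 = 6: row 6 has {1,2,3,4,5}; col 1 has {3,5}; region has {2,3,4,5} → only 6 remains.
row 5, column 1 = 1: row 5 has {2,3}; col 1 has {3,5,6}; region has {2,3,4,5,6} → only 1 remains.
row 5, column 5 = 4: row 5 has {1,2,3}; col 5 has {2,3,5,6}; region has {2,3,6} → only 4 remains.
row 5, column 6 = 5: row 5 has {1,2,3,4}; col 6 has {1,2,3,6}; region has {2,3,4,6} → only 5 remains.
row 2, column 6 = 4: row 2 has {1,2,3,6}; col 6 has {1,2,3,5,6}; region has {1,6} → only 4 remains.
row 4, column 5 = 1: row 4 has {2,3,5}; col 5 has {2,3,4,5,6}; region has {2,3,4,5,6} → only 1 remains.
row 5, column 3 = 6: row 5 has {1,2,3,4,5}; col 3 has {1,2}; region has {1,2,3,5} → only 6 remains.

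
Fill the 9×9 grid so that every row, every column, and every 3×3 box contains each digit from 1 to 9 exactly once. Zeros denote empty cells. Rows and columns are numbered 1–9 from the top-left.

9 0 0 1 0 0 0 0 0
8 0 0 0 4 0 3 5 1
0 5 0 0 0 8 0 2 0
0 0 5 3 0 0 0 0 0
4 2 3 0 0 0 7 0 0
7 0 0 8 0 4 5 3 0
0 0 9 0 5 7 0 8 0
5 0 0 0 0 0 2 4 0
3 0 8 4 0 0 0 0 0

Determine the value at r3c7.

r1c6 = 5 (hidden single in row 1).
r3c5 = 3 (hidden single in row 3).
r1c2 = 3 (hidden single in row 1).
r4c5 = 7 (hidden single in row 4).
r5c4 = 5 (hidden single in row 5).
r5c9 = 8 (hidden single in row 5).
r1c7 = 8 (hidden single in row 1).
r4c2 = 8 (hidden single in row 4).
r7c9 = 3 (hidden single in row 7).
r7c2 = 4 (hidden single in row 7).
r8c6 = 3 (hidden single in row 8).
r8c5 = 8 (hidden single in row 8).
r9c9 = 5 (hidden single in row 9).
r7c1 = 2 (hidden single in column 1).
r7c4 = 6 (sole candidate).
r7c7 = 1 (sole candidate).
r8c4 = 9 (sole candidate).
r3c4 = 7 (sole candidate).
r2c4 = 2 (sole candidate).
r1c5 = 6 (sole candidate).
r1c8 = 7 (sole candidate).
r1c9 = 4 (sole candidate).
r2c6 = 9 (sole candidate).
r1c3 = 2 (sole candidate).
r3c3 = 4 (hidden single in row 3).
r3c1 = 1 (hidden single in row 3).
r4c1 = 6 (sole candidate).
r6c3 = 1 (sole candidate).
r6c2 = 9 (sole candidate).
r6c5 = 2 (sole candidate).
r6c9 = 6 (sole candidate).
r8c9 = 7 (sole candidate).
r9c5 = 1 (sole candidate).
r9c6 = 2 (sole candidate).
r3c9 = 9 (sole candidate).
r4c6 = 1 (sole candidate).
r4c8 = 9 (sole candidate).
r4c9 = 2 (sole candidate).
r5c5 = 9 (sole candidate).
r5c6 = 6 (sole candidate).
r5c8 = 1 (sole candidate).
r8c3 = 6 (sole candidate).
r9c2 = 7 (sole candidate).
r9c8 = 6 (sole candidate).
r2c2 = 6 (sole candidate).
r2c3 = 7 (sole candidate).
r3c7 = 6: row 3 has {1,2,3,4,5,7,8,9}; col 7 has {1,2,3,5,7,8}; box has {1,2,3,4,5,7,8,9} → only 6 remains.

6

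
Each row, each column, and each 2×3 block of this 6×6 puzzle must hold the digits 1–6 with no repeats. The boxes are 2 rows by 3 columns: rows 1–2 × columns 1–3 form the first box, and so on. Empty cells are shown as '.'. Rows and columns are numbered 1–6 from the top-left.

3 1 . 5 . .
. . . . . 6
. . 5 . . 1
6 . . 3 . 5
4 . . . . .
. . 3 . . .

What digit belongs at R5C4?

6

R3C1 = 2: row 3 has {1,5}; col 1 has {3,4,6}; box has {5,6} → only 2 remains.
R4C2 = 4: row 4 has {3,5,6}; col 2 has {1}; box has {2,5,6} → only 4 remains.
R4C3 = 1: row 4 has {3,4,5,6}; col 3 has {3,5}; box has {2,4,5,6} → only 1 remains.
R4C5 = 2: row 4 has {1,3,4,5,6}; col 5 has {}; box has {1,3,5} → only 2 remains.
R1C5 = 4: row 1 has {1,3,5}; col 5 has {2}; box has {5,6} → only 4 remains.
R1C6 = 2: row 1 has {1,3,4,5}; col 6 has {1,5,6}; box has {4,5,6} → only 2 remains.
R2C1 = 5: row 2 has {6}; col 1 has {2,3,4,6}; box has {1,3} → only 5 remains.
R2C2 = 2: row 2 has {5,6}; col 2 has {1,4}; box has {1,3,5} → only 2 remains.
R2C3 = 4: row 2 has {2,5,6}; col 3 has {1,3,5}; box has {1,2,3,5} → only 4 remains.
R2C4 = 1: row 2 has {2,4,5,6}; col 4 has {3,5}; box has {2,4,5,6} → only 1 remains.
R2C5 = 3: row 2 has {1,2,4,5,6}; col 5 has {2,4}; box has {1,2,4,5,6} → only 3 remains.
R3C2 = 3: row 3 has {1,2,5}; col 2 has {1,2,4}; box has {1,2,4,5,6} → only 3 remains.
R3C5 = 6: row 3 has {1,2,3,5}; col 5 has {2,3,4}; box has {1,2,3,5} → only 6 remains.
R5C6 = 3: row 5 has {4}; col 6 has {1,2,5,6}; box has {} → only 3 remains.
R6C1 = 1: row 6 has {3}; col 1 has {2,3,4,5,6}; box has {3,4} → only 1 remains.
R6C5 = 5: row 6 has {1,3}; col 5 has {2,3,4,6}; box has {3} → only 5 remains.
R6C6 = 4: row 6 has {1,3,5}; col 6 has {1,2,3,5,6}; box has {3,5} → only 4 remains.
R1C3 = 6: row 1 has {1,2,3,4,5}; col 3 has {1,3,4,5}; box has {1,2,3,4,5} → only 6 remains.
R3C4 = 4: row 3 has {1,2,3,5,6}; col 4 has {1,3,5}; box has {1,2,3,5,6} → only 4 remains.
R5C3 = 2: row 5 has {3,4}; col 3 has {1,3,4,5,6}; box has {1,3,4} → only 2 remains.
R5C4 = 6: row 5 has {2,3,4}; col 4 has {1,3,4,5}; box has {3,4,5} → only 6 remains.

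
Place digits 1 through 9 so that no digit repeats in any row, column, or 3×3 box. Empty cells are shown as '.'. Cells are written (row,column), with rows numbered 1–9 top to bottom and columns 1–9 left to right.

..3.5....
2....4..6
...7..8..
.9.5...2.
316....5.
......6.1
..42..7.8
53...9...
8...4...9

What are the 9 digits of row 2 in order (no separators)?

285194376

(7,2) = 6 (sole candidate).
(7,6) = 5 (hidden single in row 7).
(7,1) = 9 (hidden single in row 7).
(9,7) = 5 (hidden single in row 9).
(6,8) = 8 (hidden single in column 8).
(3,9) = 5 (hidden single in column 9).
(3,2) = 4 (sole candidate).
(4,9) = 3 (hidden single in column 9).
(4,7) = 4 (sole candidate).
(5,7) = 9 (sole candidate).
(5,9) = 7 (sole candidate).
(4,1) = 7 (sole candidate).
(4,3) = 8 (sole candidate).
(6,1) = 4 (sole candidate).
(5,4) = 4 (hidden single in row 5).
(2,7) = 3: in column 7, 3 can only go here (every other open cell in that column sees a 3).
Singles propagation stalls before every target cell is settled. Branch on (1,1) (candidates {1,6}).
  Try (1,1) = 6: this forces (3,1)=1, (3,3)=9; then (3,8) has no candidate left — contradiction.
So (1,1) = 1.
(1,7) = 2 (sole candidate).
(1,9) = 4 (sole candidate).
(3,1) = 6 (sole candidate).
(3,3) = 9 (sole candidate).
(3,8) = 1 (sole candidate).
(7,8) = 3 (sole candidate).
(8,7) = 1 (sole candidate).
(8,9) = 2 (sole candidate).
(9,8) = 6 (sole candidate).
(7,5) = 1 (sole candidate).
(8,3) = 7 (sole candidate).
(8,8) = 4 (sole candidate).
(9,2) = 2 (sole candidate).
(9,3) = 1 (sole candidate).
(9,4) = 3 (sole candidate).
(9,6) = 7 (sole candidate).
(2,3) = 5: row 2 has {2,3,4,6}; col 3 has {1,3,4,6,7,8,9}; box has {1,2,3,4,6,9} → only 5 remains.
(4,5) = 6 (sole candidate).
(4,6) = 1 (sole candidate).
(6,2) = 5 (sole candidate).
(6,3) = 2 (sole candidate).
(6,4) = 9 (sole candidate).
(6,6) = 3 (sole candidate).
(8,5) = 8 (sole candidate).
(2,5) = 9: row 2 has {2,3,4,5,6}; col 5 has {1,4,5,6,8}; box has {4,5,7} → only 9 remains.
(2,8) = 7: row 2 has {2,3,4,5,6,9}; col 8 has {1,2,3,4,5,6,8}; box has {1,2,3,4,5,6,8} → only 7 remains.
(3,6) = 2 (sole candidate).
(5,5) = 2 (sole candidate).
(5,6) = 8 (sole candidate).
(6,5) = 7 (sole candidate).
(8,4) = 6 (sole candidate).
(1,4) = 8 (sole candidate).
(1,6) = 6 (sole candidate).
(1,8) = 9 (sole candidate).
(2,2) = 8: row 2 has {2,3,4,5,6,7,9}; col 2 has {1,2,3,4,5,6,9}; box has {1,2,3,4,5,6,9} → only 8 remains.
(2,4) = 1: row 2 has {2,3,4,5,6,7,8,9}; col 4 has {2,3,4,5,6,7,8,9}; box has {2,4,5,6,7,8,9} → only 1 remains.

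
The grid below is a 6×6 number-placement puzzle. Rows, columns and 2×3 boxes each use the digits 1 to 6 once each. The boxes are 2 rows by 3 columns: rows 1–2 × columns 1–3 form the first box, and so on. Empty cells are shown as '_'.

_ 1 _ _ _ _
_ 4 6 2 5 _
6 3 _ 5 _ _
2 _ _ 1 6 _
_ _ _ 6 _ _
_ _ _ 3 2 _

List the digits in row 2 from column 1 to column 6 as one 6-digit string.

r1c4 = 4 (sole candidate).
r1c5 = 3 (sole candidate).
r1c6 = 6 (sole candidate).
r2c1 = 3: row 2 has {2,4,5,6}; col 1 has {2,6}; box has {1,4,6} → only 3 remains.
r2c6 = 1: row 2 has {2,3,4,5,6}; col 6 has {6}; box has {2,3,4,5,6} → only 1 remains.

346251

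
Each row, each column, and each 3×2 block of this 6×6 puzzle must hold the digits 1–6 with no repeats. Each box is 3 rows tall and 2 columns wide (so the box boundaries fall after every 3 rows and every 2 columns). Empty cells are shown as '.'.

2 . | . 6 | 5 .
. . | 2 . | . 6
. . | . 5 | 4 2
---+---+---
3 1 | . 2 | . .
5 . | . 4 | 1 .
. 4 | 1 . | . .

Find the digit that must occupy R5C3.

6

R1C2 = 3: row 1 has {2,5,6}; col 2 has {1,4}; box has {2} → only 3 remains.
R1C3 = 4: row 1 has {2,3,5,6}; col 3 has {1,2}; box has {2,5,6} → only 4 remains.
R1C6 = 1: row 1 has {2,3,4,5,6}; col 6 has {2,6}; box has {2,4,5,6} → only 1 remains.
R2C2 = 5: row 2 has {2,6}; col 2 has {1,3,4}; box has {2,3} → only 5 remains.
R2C5 = 3: row 2 has {2,5,6}; col 5 has {1,4,5}; box has {1,2,4,5,6} → only 3 remains.
R3C2 = 6: row 3 has {2,4,5}; col 2 has {1,3,4,5}; box has {2,3,5} → only 6 remains.
R3C3 = 3: row 3 has {2,4,5,6}; col 3 has {1,2,4}; box has {2,4,5,6} → only 3 remains.
R4C5 = 6: row 4 has {1,2,3}; col 5 has {1,3,4,5}; box has {1} → only 6 remains.
R5C2 = 2: row 5 has {1,4,5}; col 2 has {1,3,4,5,6}; box has {1,3,4,5} → only 2 remains.
R5C3 = 6: row 5 has {1,2,4,5}; col 3 has {1,2,3,4}; box has {1,2,4} → only 6 remains.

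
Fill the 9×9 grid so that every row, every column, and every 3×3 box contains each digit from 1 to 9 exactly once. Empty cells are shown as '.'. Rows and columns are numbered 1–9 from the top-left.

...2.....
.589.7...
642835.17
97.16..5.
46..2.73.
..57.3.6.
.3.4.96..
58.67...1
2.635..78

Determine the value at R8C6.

2

R3C7 = 9 (sole candidate).
R4C3 = 3 (sole candidate).
R5C3 = 1 (sole candidate).
R5C4 = 5 (sole candidate).
R5C6 = 8 (sole candidate).
R5C9 = 9 (sole candidate).
R6C1 = 8 (sole candidate).
R6C2 = 2 (sole candidate).
R6C9 = 4 (sole candidate).
R7C3 = 7 (sole candidate).
R7C8 = 2 (sole candidate).
R7C9 = 5 (sole candidate).
R8C6 = 2: row 8 has {1,5,6,7,8}; col 6 has {3,5,7,8,9}; box has {3,4,5,6,7,9} → only 2 remains.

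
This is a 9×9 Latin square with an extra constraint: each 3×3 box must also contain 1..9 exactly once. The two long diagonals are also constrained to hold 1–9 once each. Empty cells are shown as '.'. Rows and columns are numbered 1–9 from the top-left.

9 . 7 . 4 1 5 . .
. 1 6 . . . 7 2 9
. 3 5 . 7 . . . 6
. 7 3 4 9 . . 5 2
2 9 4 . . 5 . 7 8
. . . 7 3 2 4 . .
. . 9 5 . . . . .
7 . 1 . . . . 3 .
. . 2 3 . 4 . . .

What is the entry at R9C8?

6

R1C8 = 8: row 1 has {1,4,5,7,9}; col 8 has {2,3,5,7}; box has {2,5,6,7,9} → only 8 remains.
R1C9 = 3: row 1 has {1,4,5,7,8,9}; col 9 has {2,6,8,9}; box has {2,5,6,7,8,9}; anti-diagonal has {2,7,9} → only 3 remains.
R2C4 = 8: row 2 has {1,2,6,7,9}; col 4 has {3,4,5,7}; box has {1,4,7} → only 8 remains.
R2C5 = 5: row 2 has {1,2,6,7,8,9}; col 5 has {3,4,7,9}; box has {1,4,7,8} → only 5 remains.
R2C6 = 3: row 2 has {1,2,5,6,7,8,9}; col 6 has {1,2,4,5}; box has {1,4,5,7,8} → only 3 remains.
R3C6 = 9: row 3 has {3,5,6,7}; col 6 has {1,2,3,4,5}; box has {1,3,4,5,7,8} → only 9 remains.
R3C7 = 1: row 3 has {3,5,6,7,9}; col 7 has {4,5,7}; box has {2,3,5,6,7,8,9}; anti-diagonal has {2,3,7,9} → only 1 remains.
R3C8 = 4: row 3 has {1,3,5,6,7,9}; col 8 has {2,3,5,7,8}; box has {1,2,3,5,6,7,8,9} → only 4 remains.
R4C7 = 6: row 4 has {2,3,4,5,7,9}; col 7 has {1,4,5,7}; box has {2,4,5,7,8} → only 6 remains.
R5C5 = 6: row 5 has {2,4,5,7,8,9}; col 5 has {3,4,5,7,9}; box has {2,3,4,5,7,9}; main diagonal has {1,2,3,4,5,9}; anti-diagonal has {1,2,3,7,9} → only 6 remains.
R5C7 = 3: row 5 has {2,4,5,6,7,8,9}; col 7 has {1,4,5,6,7}; box has {2,4,5,6,7,8} → only 3 remains.
R6C3 = 8: row 6 has {2,3,4,7}; col 3 has {1,2,3,4,5,6,7,9}; box has {2,3,4,7,9} → only 8 remains.
R6C9 = 1: row 6 has {2,3,4,7,8}; col 9 has {2,3,6,8,9}; box has {2,3,4,5,6,7,8} → only 1 remains.
R7C7 = 8: row 7 has {5,9}; col 7 has {1,3,4,5,6,7}; box has {3}; main diagonal has {1,2,3,4,5,6,9} → only 8 remains.
R9C7 = 9: row 9 has {2,3,4}; col 7 has {1,3,4,5,6,7,8}; box has {3,8} → only 9 remains.
R9C9 = 7: row 9 has {2,3,4,9}; col 9 has {1,2,3,6,8,9}; box has {3,8,9}; main diagonal has {1,2,3,4,5,6,8,9} → only 7 remains.
R1C2 = 2: row 1 has {1,3,4,5,7,8,9}; col 2 has {1,3,7,9}; box has {1,3,5,6,7,9} → only 2 remains.
R1C4 = 6: row 1 has {1,2,3,4,5,7,8,9}; col 4 has {3,4,5,7,8}; box has {1,3,4,5,7,8,9} → only 6 remains.
R2C1 = 4: row 2 has {1,2,3,5,6,7,8,9}; col 1 has {2,7,9}; box has {1,2,3,5,6,7,9} → only 4 remains.
R3C1 = 8: row 3 has {1,3,4,5,6,7,9}; col 1 has {2,4,7,9}; box has {1,2,3,4,5,6,7,9} → only 8 remains.
R3C4 = 2: row 3 has {1,3,4,5,6,7,8,9}; col 4 has {3,4,5,6,7,8}; box has {1,3,4,5,6,7,8,9} → only 2 remains.
R4C1 = 1: row 4 has {2,3,4,5,6,7,9}; col 1 has {2,4,7,8,9}; box has {2,3,4,7,8,9} → only 1 remains.
R4C6 = 8: row 4 has {1,2,3,4,5,6,7,9}; col 6 has {1,2,3,4,5,9}; box has {2,3,4,5,6,7,9}; anti-diagonal has {1,2,3,6,7,9} → only 8 remains.
R5C4 = 1: row 5 has {2,3,4,5,6,7,8,9}; col 4 has {2,3,4,5,6,7,8}; box has {2,3,4,5,6,7,8,9} → only 1 remains.
R6C8 = 9: row 6 has {1,2,3,4,7,8}; col 8 has {2,3,4,5,7,8}; box has {1,2,3,4,5,6,7,8} → only 9 remains.
R7C9 = 4: row 7 has {5,8,9}; col 9 has {1,2,3,6,7,8,9}; box has {3,7,8,9} → only 4 remains.
R8C4 = 9: row 8 has {1,3,7}; col 4 has {1,2,3,4,5,6,7,8}; box has {3,4,5} → only 9 remains.
R8C6 = 6: row 8 has {1,3,7,9}; col 6 has {1,2,3,4,5,8,9}; box has {3,4,5,9} → only 6 remains.
R8C7 = 2: row 8 has {1,3,6,7,9}; col 7 has {1,3,4,5,6,7,8,9}; box has {3,4,7,8,9} → only 2 remains.
R8C9 = 5: row 8 has {1,2,3,6,7,9}; col 9 has {1,2,3,4,6,7,8,9}; box has {2,3,4,7,8,9} → only 5 remains.
R9C1 = 5: row 9 has {2,3,4,7,9}; col 1 has {1,2,4,7,8,9}; box has {1,2,7,9}; anti-diagonal has {1,2,3,6,7,8,9} → only 5 remains.
R6C1 = 6: row 6 has {1,2,3,4,7,8,9}; col 1 has {1,2,4,5,7,8,9}; box has {1,2,3,4,7,8,9} → only 6 remains.
R6C2 = 5: row 6 has {1,2,3,4,6,7,8,9}; col 2 has {1,2,3,7,9}; box has {1,2,3,4,6,7,8,9} → only 5 remains.
R7C1 = 3: row 7 has {4,5,8,9}; col 1 has {1,2,4,5,6,7,8,9}; box has {1,2,5,7,9} → only 3 remains.
R7C2 = 6: row 7 has {3,4,5,8,9}; col 2 has {1,2,3,5,7,9}; box has {1,2,3,5,7,9} → only 6 remains.
R7C6 = 7: row 7 has {3,4,5,6,8,9}; col 6 has {1,2,3,4,5,6,8,9}; box has {3,4,5,6,9} → only 7 remains.
R7C8 = 1: row 7 has {3,4,5,6,7,8,9}; col 8 has {2,3,4,5,7,8,9}; box has {2,3,4,5,7,8,9} → only 1 remains.
R8C2 = 4: row 8 has {1,2,3,5,6,7,9}; col 2 has {1,2,3,5,6,7,9}; box has {1,2,3,5,6,7,9}; anti-diagonal has {1,2,3,5,6,7,8,9} → only 4 remains.
R8C5 = 8: row 8 has {1,2,3,4,5,6,7,9}; col 5 has {3,4,5,6,7,9}; box has {3,4,5,6,7,9} → only 8 remains.
R9C2 = 8: row 9 has {2,3,4,5,7,9}; col 2 has {1,2,3,4,5,6,7,9}; box has {1,2,3,4,5,6,7,9} → only 8 remains.
R9C5 = 1: row 9 has {2,3,4,5,7,8,9}; col 5 has {3,4,5,6,7,8,9}; box has {3,4,5,6,7,8,9} → only 1 remains.
R9C8 = 6: row 9 has {1,2,3,4,5,7,8,9}; col 8 has {1,2,3,4,5,7,8,9}; box has {1,2,3,4,5,7,8,9} → only 6 remains.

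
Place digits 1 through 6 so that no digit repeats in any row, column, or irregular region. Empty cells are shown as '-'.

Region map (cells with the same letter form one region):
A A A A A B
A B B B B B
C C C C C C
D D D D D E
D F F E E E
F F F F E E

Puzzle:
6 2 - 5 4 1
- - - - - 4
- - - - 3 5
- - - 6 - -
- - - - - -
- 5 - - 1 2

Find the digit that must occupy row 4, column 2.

4

row 1, column 3 = 3 (sole candidate).
row 2, column 1 = 1 (sole candidate).
row 4, column 6 = 3 (sole candidate).
row 5, column 4 = 4 (sole candidate).
row 5, column 6 = 6 (sole candidate).
row 6, column 4 = 3 (sole candidate).
row 2, column 4 = 2 (sole candidate).
row 3, column 4 = 1 (sole candidate).
row 5, column 2 = 1 (sole candidate).
row 5, column 3 = 2 (sole candidate).
row 5, column 5 = 5 (sole candidate).
row 6, column 1 = 4 (sole candidate).
row 6, column 3 = 6 (sole candidate).
row 2, column 3 = 5 (sole candidate).
row 2, column 5 = 6 (sole candidate).
row 3, column 1 = 2 (sole candidate).
row 3, column 3 = 4 (sole candidate).
row 4, column 1 = 5 (sole candidate).
row 4, column 2 = 4: row 4 has {3,5,6}; col 2 has {1,2,5}; region has {5,6} → only 4 remains.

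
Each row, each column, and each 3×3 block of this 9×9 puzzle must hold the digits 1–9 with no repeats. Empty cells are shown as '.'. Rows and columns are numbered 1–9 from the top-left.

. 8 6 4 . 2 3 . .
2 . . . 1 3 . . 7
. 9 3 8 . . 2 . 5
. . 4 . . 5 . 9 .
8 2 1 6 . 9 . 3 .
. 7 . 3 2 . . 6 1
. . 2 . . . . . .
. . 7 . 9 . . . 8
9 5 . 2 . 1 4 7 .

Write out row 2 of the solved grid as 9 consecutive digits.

245913687

row 1, column 8 = 1 (sole candidate).
row 1, column 9 = 9 (sole candidate).
row 2, column 2 = 4: row 2 has {1,2,3,7}; col 2 has {2,5,7,8,9}; box has {2,3,6,8,9} → only 4 remains.
row 2, column 3 = 5: row 2 has {1,2,3,4,7}; col 3 has {1,2,3,4,6,7}; box has {2,3,4,6,8,9} → only 5 remains.
row 2, column 4 = 9: row 2 has {1,2,3,4,5,7}; col 4 has {2,3,4,6,8}; box has {1,2,3,4,8} → only 9 remains.
row 2, column 8 = 8: row 2 has {1,2,3,4,5,7,9}; col 8 has {1,3,6,7,9}; box has {1,2,3,5,7,9} → only 8 remains.
row 3, column 8 = 4 (sole candidate).
row 4, column 9 = 2 (sole candidate).
row 5, column 9 = 4 (sole candidate).
row 6, column 1 = 5 (sole candidate).
row 6, column 3 = 9 (sole candidate).
row 6, column 7 = 8 (sole candidate).
row 7, column 8 = 5 (sole candidate).
row 8, column 4 = 5 (sole candidate).
row 8, column 8 = 2 (sole candidate).
row 9, column 3 = 8 (sole candidate).
row 1, column 1 = 7 (sole candidate).
row 1, column 5 = 5 (sole candidate).
row 2, column 7 = 6: row 2 has {1,2,3,4,5,7,8,9}; col 7 has {2,3,4,8}; box has {1,2,3,4,5,7,8,9} → only 6 remains.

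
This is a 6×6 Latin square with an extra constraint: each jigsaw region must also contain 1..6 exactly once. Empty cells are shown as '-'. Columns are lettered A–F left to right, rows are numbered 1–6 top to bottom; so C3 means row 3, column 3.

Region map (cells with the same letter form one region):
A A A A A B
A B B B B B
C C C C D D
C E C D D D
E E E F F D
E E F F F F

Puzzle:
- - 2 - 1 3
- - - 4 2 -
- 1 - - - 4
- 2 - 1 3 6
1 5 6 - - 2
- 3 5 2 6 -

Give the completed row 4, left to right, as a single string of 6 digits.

524136

B2 = 6: row 2 has {2,4}; col 2 has {1,2,3,5}; region has {2,3,4} → only 6 remains.
C2 = 1: row 2 has {2,4,6}; col 3 has {2,5,6}; region has {2,3,4,6} → only 1 remains.
F2 = 5: row 2 has {1,2,4,6}; col 6 has {2,3,4,6}; region has {1,2,3,4,6} → only 5 remains.
C3 = 3: row 3 has {1,4}; col 3 has {1,2,5,6}; region has {1} → only 3 remains.
E3 = 5: row 3 has {1,3,4}; col 5 has {1,2,3,6}; region has {1,2,3,4,6} → only 5 remains.
C4 = 4: row 4 has {1,2,3,6}; col 3 has {1,2,3,5,6}; region has {1,3} → only 4 remains.
D5 = 3: row 5 has {1,2,5,6}; col 4 has {1,2,4}; region has {2,5,6} → only 3 remains.
E5 = 4: row 5 has {1,2,3,5,6}; col 5 has {1,2,3,5,6}; region has {2,3,5,6} → only 4 remains.
A6 = 4: row 6 has {2,3,5,6}; col 1 has {1}; region has {1,2,3,5,6} → only 4 remains.
F6 = 1: row 6 has {2,3,4,5,6}; col 6 has {2,3,4,5,6}; region has {2,3,4,5,6} → only 1 remains.
B1 = 4: row 1 has {1,2,3}; col 2 has {1,2,3,5,6}; region has {1,2} → only 4 remains.
A2 = 3: row 2 has {1,2,4,5,6}; col 1 has {1,4}; region has {1,2,4} → only 3 remains.
D3 = 6: row 3 has {1,3,4,5}; col 4 has {1,2,3,4}; region has {1,3,4} → only 6 remains.
A4 = 5: row 4 has {1,2,3,4,6}; col 1 has {1,3,4}; region has {1,3,4,6} → only 5 remains.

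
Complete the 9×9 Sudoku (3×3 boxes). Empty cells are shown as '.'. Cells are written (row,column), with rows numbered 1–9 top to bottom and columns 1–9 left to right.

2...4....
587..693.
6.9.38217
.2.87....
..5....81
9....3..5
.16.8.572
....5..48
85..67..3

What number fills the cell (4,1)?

1

(1,2) = 3 (sole candidate).
(1,3) = 1 (sole candidate).
(1,9) = 6 (sole candidate).
(2,9) = 4 (sole candidate).
(3,2) = 4 (sole candidate).
(3,4) = 5 (sole candidate).
(4,9) = 9 (sole candidate).
(9,7) = 1 (sole candidate).
(9,8) = 9 (sole candidate).
(1,6) = 9 (sole candidate).
(1,7) = 8 (sole candidate).
(1,8) = 5 (sole candidate).
(4,8) = 6 (sole candidate).
(6,8) = 2 (sole candidate).
(7,6) = 4 (sole candidate).
(8,7) = 6 (sole candidate).
(9,4) = 2 (sole candidate).
(1,4) = 7 (sole candidate).
(2,4) = 1 (sole candidate).
(2,5) = 2 (sole candidate).
(5,5) = 9 (sole candidate).
(5,6) = 2 (sole candidate).
(6,5) = 1 (sole candidate).
(7,1) = 3 (sole candidate).
(7,4) = 9 (sole candidate).
(8,1) = 7 (sole candidate).
(8,2) = 9 (sole candidate).
(8,3) = 2 (sole candidate).
(8,4) = 3 (sole candidate).
(8,6) = 1 (sole candidate).
(9,3) = 4 (sole candidate).
(4,3) = 3 (sole candidate).
(4,6) = 5 (sole candidate).
(4,7) = 4 (sole candidate).
(5,1) = 4 (sole candidate).
(5,4) = 6 (sole candidate).
(6,3) = 8 (sole candidate).
(6,4) = 4 (sole candidate).
(6,7) = 7 (sole candidate).
(4,1) = 1: row 4 has {2,3,4,5,6,7,8,9}; col 1 has {2,3,4,5,6,7,8,9}; box has {2,3,4,5,8,9} → only 1 remains.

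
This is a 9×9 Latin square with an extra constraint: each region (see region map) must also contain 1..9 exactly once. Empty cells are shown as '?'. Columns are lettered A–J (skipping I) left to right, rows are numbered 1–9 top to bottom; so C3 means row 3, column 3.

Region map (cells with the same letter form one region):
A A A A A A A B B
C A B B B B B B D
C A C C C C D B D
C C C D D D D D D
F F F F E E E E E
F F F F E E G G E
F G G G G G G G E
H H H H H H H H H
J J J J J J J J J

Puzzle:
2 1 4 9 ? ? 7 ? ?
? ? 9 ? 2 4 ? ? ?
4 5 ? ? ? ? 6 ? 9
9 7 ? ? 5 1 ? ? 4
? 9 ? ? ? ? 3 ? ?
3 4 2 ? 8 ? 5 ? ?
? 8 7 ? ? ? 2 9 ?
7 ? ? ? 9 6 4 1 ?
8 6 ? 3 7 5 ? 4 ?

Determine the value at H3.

7

B2 = 3 (sole candidate).
G4 = 8 (sole candidate).
H6 = 6 (sole candidate).
F7 = 3 (sole candidate).
B8 = 2 (sole candidate).
C9 = 1 (sole candidate).
G9 = 9 (sole candidate).
J9 = 2 (sole candidate).
E1 = 6 (sole candidate).
F1 = 8 (sole candidate).
G2 = 1 (sole candidate).
J2 = 7 (sole candidate).
F3 = 2 (sole candidate).
D4 = 2 (sole candidate).
H4 = 3 (sole candidate).
F5 = 7 (sole candidate).
F6 = 9 (sole candidate).
J6 = 1 (sole candidate).
H1 = 5 (sole candidate).
J1 = 3 (sole candidate).
H2 = 8 (sole candidate).
H3 = 7: row 3 has {2,4,5,6,9}; col 8 has {1,3,4,5,6,8,9}; region has {1,2,3,4,5,8,9} → only 7 remains.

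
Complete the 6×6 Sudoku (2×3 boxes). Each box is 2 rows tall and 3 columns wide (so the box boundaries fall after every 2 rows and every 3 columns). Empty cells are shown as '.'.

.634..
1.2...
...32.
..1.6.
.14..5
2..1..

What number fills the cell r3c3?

6

r1c1 = 5: row 1 has {3,4,6}; col 1 has {1,2}; box has {1,2,3,6} → only 5 remains.
r1c5 = 1: row 1 has {3,4,5,6}; col 5 has {2,6}; box has {4} → only 1 remains.
r1c6 = 2: row 1 has {1,3,4,5,6}; col 6 has {5}; box has {1,4} → only 2 remains.
r2c2 = 4: row 2 has {1,2}; col 2 has {1,6}; box has {1,2,3,5,6} → only 4 remains.
r3c2 = 5: row 3 has {2,3}; col 2 has {1,4,6}; box has {1} → only 5 remains.
r3c3 = 6: row 3 has {2,3,5}; col 3 has {1,2,3,4}; box has {1,5} → only 6 remains.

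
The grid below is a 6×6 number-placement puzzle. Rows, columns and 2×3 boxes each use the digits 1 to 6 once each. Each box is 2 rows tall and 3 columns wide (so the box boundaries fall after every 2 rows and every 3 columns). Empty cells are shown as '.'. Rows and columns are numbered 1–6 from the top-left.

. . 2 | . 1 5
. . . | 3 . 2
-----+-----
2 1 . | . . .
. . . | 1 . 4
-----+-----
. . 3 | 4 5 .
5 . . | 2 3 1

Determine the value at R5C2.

2

R1C4 = 6 (sole candidate).
R2C5 = 4 (sole candidate).
R3C4 = 5 (sole candidate).
R3C5 = 6 (sole candidate).
R3C6 = 3 (sole candidate).
R4C5 = 2 (sole candidate).
R5C6 = 6 (sole candidate).
R3C3 = 4 (sole candidate).
R5C1 = 1 (sole candidate).
R5C2 = 2: row 5 has {1,3,4,5,6}; col 2 has {1}; box has {1,3,5} → only 2 remains.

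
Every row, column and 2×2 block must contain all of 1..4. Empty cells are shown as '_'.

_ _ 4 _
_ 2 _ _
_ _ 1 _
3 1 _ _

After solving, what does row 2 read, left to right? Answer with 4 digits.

row 1, column 1 = 1 (sole candidate).
row 1, column 2 = 3 (sole candidate).
row 1, column 4 = 2 (sole candidate).
row 2, column 1 = 4: row 2 has {2}; col 1 has {1,3}; box has {1,2,3} → only 4 remains.
row 2, column 3 = 3: row 2 has {2,4}; col 3 has {1,4}; box has {2,4} → only 3 remains.
row 2, column 4 = 1: row 2 has {2,3,4}; col 4 has {2}; box has {2,3,4} → only 1 remains.

4231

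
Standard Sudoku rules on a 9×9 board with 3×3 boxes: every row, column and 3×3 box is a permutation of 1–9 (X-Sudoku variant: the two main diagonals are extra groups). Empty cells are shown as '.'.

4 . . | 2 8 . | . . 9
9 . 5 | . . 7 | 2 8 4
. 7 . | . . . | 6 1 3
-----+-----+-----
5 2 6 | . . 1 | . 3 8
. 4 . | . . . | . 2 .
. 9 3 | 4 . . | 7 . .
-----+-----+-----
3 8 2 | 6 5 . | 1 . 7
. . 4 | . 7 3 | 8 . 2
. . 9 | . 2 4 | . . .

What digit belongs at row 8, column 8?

9

row 1, column 3 = 1: row 1 has {2,4,8,9}; col 3 has {2,3,4,5,6,9}; box has {4,5,7,9} → only 1 remains.
row 1, column 7 = 5: row 1 has {1,2,4,8,9}; col 7 has {1,2,6,7,8}; box has {1,2,3,4,6,8,9} → only 5 remains.
row 1, column 8 = 7: row 1 has {1,2,4,5,8,9}; col 8 has {1,2,3,8}; box has {1,2,3,4,5,6,8,9} → only 7 remains.
row 3, column 3 = 8: row 3 has {1,3,6,7}; col 3 has {1,2,3,4,5,6,9}; box has {1,4,5,7,9}; main diagonal has {1,4} → only 8 remains.
row 4, column 5 = 9: row 4 has {1,2,3,5,6,8}; col 5 has {2,5,7,8}; box has {1,4} → only 9 remains.
row 4, column 7 = 4: row 4 has {1,2,3,5,6,8,9}; col 7 has {1,2,5,6,7,8}; box has {2,3,7,8} → only 4 remains.
row 5, column 3 = 7: row 5 has {2,4}; col 3 has {1,2,3,4,5,6,8,9}; box has {2,3,4,5,6,9} → only 7 remains.
row 5, column 5 = 3: row 5 has {2,4,7}; col 5 has {2,5,7,8,9}; box has {1,4,9}; main diagonal has {1,4,8}; anti-diagonal has {1,2,4,6,8,9} → only 3 remains.
row 5, column 7 = 9: row 5 has {2,3,4,7}; col 7 has {1,2,4,5,6,7,8}; box has {2,3,4,7,8} → only 9 remains.
row 6, column 5 = 6: row 6 has {3,4,7,9}; col 5 has {2,3,5,7,8,9}; box has {1,3,4,9} → only 6 remains.
row 6, column 8 = 5: row 6 has {3,4,6,7,9}; col 8 has {1,2,3,7,8}; box has {2,3,4,7,8,9} → only 5 remains.
row 6, column 9 = 1: row 6 has {3,4,5,6,7,9}; col 9 has {2,3,4,7,8,9}; box has {2,3,4,5,7,8,9} → only 1 remains.
row 7, column 6 = 9: row 7 has {1,2,3,5,6,7,8}; col 6 has {1,3,4,7}; box has {2,3,4,5,6,7} → only 9 remains.
row 7, column 8 = 4: row 7 has {1,2,3,5,6,7,8,9}; col 8 has {1,2,3,5,7,8}; box has {1,2,7,8} → only 4 remains.
row 8, column 2 = 5: row 8 has {2,3,4,7,8}; col 2 has {2,4,7,8,9}; box has {2,3,4,8,9}; anti-diagonal has {1,2,3,4,6,8,9} → only 5 remains.
row 8, column 4 = 1: row 8 has {2,3,4,5,7,8}; col 4 has {2,4,6}; box has {2,3,4,5,6,7,9} → only 1 remains.
row 9, column 1 = 7: row 9 has {2,4,9}; col 1 has {3,4,5,9}; box has {2,3,4,5,8,9}; anti-diagonal has {1,2,3,4,5,6,8,9} → only 7 remains.
row 9, column 4 = 8: row 9 has {2,4,7,9}; col 4 has {1,2,4,6}; box has {1,2,3,4,5,6,7,9} → only 8 remains.
row 9, column 7 = 3: row 9 has {2,4,7,8,9}; col 7 has {1,2,4,5,6,7,8,9}; box has {1,2,4,7,8} → only 3 remains.
row 9, column 8 = 6: row 9 has {2,3,4,7,8,9}; col 8 has {1,2,3,4,5,7,8}; box has {1,2,3,4,7,8} → only 6 remains.
row 9, column 9 = 5: row 9 has {2,3,4,6,7,8,9}; col 9 has {1,2,3,4,7,8,9}; box has {1,2,3,4,6,7,8}; main diagonal has {1,3,4,8} → only 5 remains.
row 1, column 6 = 6: row 1 has {1,2,4,5,7,8,9}; col 6 has {1,3,4,7,9}; box has {2,7,8} → only 6 remains.
row 2, column 2 = 6: row 2 has {2,4,5,7,8,9}; col 2 has {2,4,5,7,8,9}; box has {1,4,5,7,8,9}; main diagonal has {1,3,4,5,8} → only 6 remains.
row 2, column 4 = 3: row 2 has {2,4,5,6,7,8,9}; col 4 has {1,2,4,6,8}; box has {2,6,7,8} → only 3 remains.
row 2, column 5 = 1: row 2 has {2,3,4,5,6,7,8,9}; col 5 has {2,3,5,6,7,8,9}; box has {2,3,6,7,8} → only 1 remains.
row 3, column 1 = 2: row 3 has {1,3,6,7,8}; col 1 has {3,4,5,7,9}; box has {1,4,5,6,7,8,9} → only 2 remains.
row 3, column 5 = 4: row 3 has {1,2,3,6,7,8}; col 5 has {1,2,3,5,6,7,8,9}; box has {1,2,3,6,7,8} → only 4 remains.
row 3, column 6 = 5: row 3 has {1,2,3,4,6,7,8}; col 6 has {1,3,4,6,7,9}; box has {1,2,3,4,6,7,8} → only 5 remains.
row 4, column 4 = 7: row 4 has {1,2,3,4,5,6,8,9}; col 4 has {1,2,3,4,6,8}; box has {1,3,4,6,9}; main diagonal has {1,3,4,5,6,8} → only 7 remains.
row 5, column 4 = 5: row 5 has {2,3,4,7,9}; col 4 has {1,2,3,4,6,7,8}; box has {1,3,4,6,7,9} → only 5 remains.
row 5, column 6 = 8: row 5 has {2,3,4,5,7,9}; col 6 has {1,3,4,5,6,7,9}; box has {1,3,4,5,6,7,9} → only 8 remains.
row 5, column 9 = 6: row 5 has {2,3,4,5,7,8,9}; col 9 has {1,2,3,4,5,7,8,9}; box has {1,2,3,4,5,7,8,9} → only 6 remains.
row 6, column 1 = 8: row 6 has {1,3,4,5,6,7,9}; col 1 has {2,3,4,5,7,9}; box has {2,3,4,5,6,7,9} → only 8 remains.
row 6, column 6 = 2: row 6 has {1,3,4,5,6,7,8,9}; col 6 has {1,3,4,5,6,7,8,9}; box has {1,3,4,5,6,7,8,9}; main diagonal has {1,3,4,5,6,7,8} → only 2 remains.
row 8, column 1 = 6: row 8 has {1,2,3,4,5,7,8}; col 1 has {2,3,4,5,7,8,9}; box has {2,3,4,5,7,8,9} → only 6 remains.
row 8, column 8 = 9: row 8 has {1,2,3,4,5,6,7,8}; col 8 has {1,2,3,4,5,6,7,8}; box has {1,2,3,4,5,6,7,8}; main diagonal has {1,2,3,4,5,6,7,8} → only 9 remains.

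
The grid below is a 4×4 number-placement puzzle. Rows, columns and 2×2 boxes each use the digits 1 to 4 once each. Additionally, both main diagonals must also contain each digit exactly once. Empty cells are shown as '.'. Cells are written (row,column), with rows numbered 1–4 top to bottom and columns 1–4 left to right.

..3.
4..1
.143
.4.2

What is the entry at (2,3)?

2

(1,1) = 1: row 1 has {3}; col 1 has {4}; box has {4}; main diagonal has {2,4} → only 1 remains.
(1,2) = 2: row 1 has {1,3}; col 2 has {1,4}; box has {1,4} → only 2 remains.
(1,4) = 4: row 1 has {1,2,3}; col 4 has {1,2,3}; box has {1,3}; anti-diagonal has {1} → only 4 remains.
(2,2) = 3: row 2 has {1,4}; col 2 has {1,2,4}; box has {1,2,4}; main diagonal has {1,2,4} → only 3 remains.
(2,3) = 2: row 2 has {1,3,4}; col 3 has {3,4}; box has {1,3,4}; anti-diagonal has {1,4} → only 2 remains.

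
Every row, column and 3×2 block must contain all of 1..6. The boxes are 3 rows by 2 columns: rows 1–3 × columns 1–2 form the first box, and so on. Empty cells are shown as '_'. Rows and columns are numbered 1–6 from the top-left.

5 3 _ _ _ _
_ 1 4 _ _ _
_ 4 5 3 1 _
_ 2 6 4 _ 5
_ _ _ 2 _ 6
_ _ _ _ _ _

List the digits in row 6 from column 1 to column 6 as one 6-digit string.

row 2, column 4 = 6 (sole candidate).
row 3, column 6 = 2 (sole candidate).
row 4, column 5 = 3 (sole candidate).
row 5, column 2 = 5 (sole candidate).
row 5, column 5 = 4 (sole candidate).
row 6, column 2 = 6: row 6 has {}; col 2 has {1,2,3,4,5}; box has {2,5} → only 6 remains.
row 6, column 5 = 2: row 6 has {6}; col 5 has {1,3,4}; box has {3,4,5,6} → only 2 remains.
row 6, column 6 = 1: row 6 has {2,6}; col 6 has {2,5,6}; box has {2,3,4,5,6} → only 1 remains.
row 1, column 4 = 1 (sole candidate).
row 1, column 5 = 6 (sole candidate).
row 1, column 6 = 4 (sole candidate).
row 2, column 1 = 2 (sole candidate).
row 2, column 5 = 5 (sole candidate).
row 2, column 6 = 3 (sole candidate).
row 3, column 1 = 6 (sole candidate).
row 4, column 1 = 1 (sole candidate).
row 5, column 1 = 3 (sole candidate).
row 5, column 3 = 1 (sole candidate).
row 6, column 1 = 4: row 6 has {1,2,6}; col 1 has {1,2,3,5,6}; box has {1,2,3,5,6} → only 4 remains.
row 6, column 3 = 3: row 6 has {1,2,4,6}; col 3 has {1,4,5,6}; box has {1,2,4,6} → only 3 remains.
row 6, column 4 = 5: row 6 has {1,2,3,4,6}; col 4 has {1,2,3,4,6}; box has {1,2,3,4,6} → only 5 remains.

463521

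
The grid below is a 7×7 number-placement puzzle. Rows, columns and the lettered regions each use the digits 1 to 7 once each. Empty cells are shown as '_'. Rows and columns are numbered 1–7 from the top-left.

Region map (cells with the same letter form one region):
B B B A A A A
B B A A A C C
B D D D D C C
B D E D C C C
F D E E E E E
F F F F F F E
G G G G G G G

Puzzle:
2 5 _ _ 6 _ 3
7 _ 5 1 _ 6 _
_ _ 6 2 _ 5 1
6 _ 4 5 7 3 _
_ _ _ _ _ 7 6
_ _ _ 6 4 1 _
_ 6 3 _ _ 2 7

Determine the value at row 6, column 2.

row 1, column 3 = 1: row 1 has {2,3,5,6}; col 3 has {3,4,5,6}; region has {2,5,6,7} → only 1 remains.
row 1, column 6 = 4: row 1 has {1,2,3,5,6}; col 6 has {1,2,3,5,6,7}; region has {1,3,5,6} → only 4 remains.
row 2, column 5 = 2: row 2 has {1,5,6,7}; col 5 has {4,6,7}; region has {1,3,4,5,6} → only 2 remains.
row 2, column 7 = 4: row 2 has {1,2,5,6,7}; col 7 has {1,3,6,7}; region has {1,3,5,6,7} → only 4 remains.
row 3, column 5 = 3: row 3 has {1,2,5,6}; col 5 has {2,4,6,7}; region has {2,5,6} → only 3 remains.
row 4, column 2 = 1: row 4 has {3,4,5,6,7}; col 2 has {5,6}; region has {2,3,5,6} → only 1 remains.
row 4, column 7 = 2: row 4 has {1,3,4,5,6,7}; col 7 has {1,3,4,6,7}; region has {1,3,4,5,6,7} → only 2 remains.
row 5, column 2 = 4: row 5 has {6,7}; col 2 has {1,5,6}; region has {1,2,3,5,6} → only 4 remains.
row 5, column 3 = 2: row 5 has {4,6,7}; col 3 has {1,3,4,5,6}; region has {4,6,7} → only 2 remains.
row 5, column 4 = 3: row 5 has {2,4,6,7}; col 4 has {1,2,5,6}; region has {2,4,6,7} → only 3 remains.
row 6, column 3 = 7: row 6 has {1,4,6}; col 3 has {1,2,3,4,5,6}; region has {1,4,6} → only 7 remains.
row 6, column 7 = 5: row 6 has {1,4,6,7}; col 7 has {1,2,3,4,6,7}; region has {2,3,4,6,7} → only 5 remains.
row 7, column 4 = 4: row 7 has {2,3,6,7}; col 4 has {1,2,3,5,6}; region has {2,3,6,7} → only 4 remains.
row 1, column 4 = 7: row 1 has {1,2,3,4,5,6}; col 4 has {1,2,3,4,5,6}; region has {1,2,3,4,5,6} → only 7 remains.
row 2, column 2 = 3: row 2 has {1,2,4,5,6,7}; col 2 has {1,4,5,6}; region has {1,2,5,6,7} → only 3 remains.
row 3, column 1 = 4: row 3 has {1,2,3,5,6}; col 1 has {2,6,7}; region has {1,2,3,5,6,7} → only 4 remains.
row 3, column 2 = 7: row 3 has {1,2,3,4,5,6}; col 2 has {1,3,4,5,6}; region has {1,2,3,4,5,6} → only 7 remains.
row 5, column 1 = 5: row 5 has {2,3,4,6,7}; col 1 has {2,4,6,7}; region has {1,4,6,7} → only 5 remains.
row 5, column 5 = 1: row 5 has {2,3,4,5,6,7}; col 5 has {2,3,4,6,7}; region has {2,3,4,5,6,7} → only 1 remains.
row 6, column 1 = 3: row 6 has {1,4,5,6,7}; col 1 has {2,4,5,6,7}; region has {1,4,5,6,7} → only 3 remains.
row 6, column 2 = 2: row 6 has {1,3,4,5,6,7}; col 2 has {1,3,4,5,6,7}; region has {1,3,4,5,6,7} → only 2 remains.

2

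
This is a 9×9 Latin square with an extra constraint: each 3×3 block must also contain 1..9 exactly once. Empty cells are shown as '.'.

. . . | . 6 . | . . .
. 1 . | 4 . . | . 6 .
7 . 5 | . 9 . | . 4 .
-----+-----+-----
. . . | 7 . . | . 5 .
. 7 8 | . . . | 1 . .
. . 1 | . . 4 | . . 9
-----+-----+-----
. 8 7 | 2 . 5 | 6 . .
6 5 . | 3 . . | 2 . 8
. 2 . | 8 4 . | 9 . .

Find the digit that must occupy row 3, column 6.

8

row 3, column 4 = 1: row 3 has {4,5,7,9}; col 4 has {2,3,4,7,8}; box has {4,6,9} → only 1 remains.
row 7, column 5 = 1: row 7 has {2,5,6,7,8}; col 5 has {4,6,9}; box has {2,3,4,5,8} → only 1 remains.
row 7, column 8 = 3: row 7 has {1,2,5,6,7,8}; col 8 has {4,5,6}; box has {2,6,8,9} → only 3 remains.
row 7, column 9 = 4: row 7 has {1,2,3,5,6,7,8}; col 9 has {8,9}; box has {2,3,6,8,9} → only 4 remains.
row 8, column 5 = 7: row 8 has {2,3,5,6,8}; col 5 has {1,4,6,9}; box has {1,2,3,4,5,8} → only 7 remains.
row 8, column 6 = 9: row 8 has {2,3,5,6,7,8}; col 6 has {4,5}; box has {1,2,3,4,5,7,8} → only 9 remains.
row 8, column 8 = 1: row 8 has {2,3,5,6,7,8,9}; col 8 has {3,4,5,6}; box has {2,3,4,6,8,9} → only 1 remains.
row 9, column 3 = 3: row 9 has {2,4,8,9}; col 3 has {1,5,7,8}; box has {2,5,6,7,8} → only 3 remains.
row 9, column 6 = 6: row 9 has {2,3,4,8,9}; col 6 has {4,5,9}; box has {1,2,3,4,5,7,8,9} → only 6 remains.
row 9, column 8 = 7: row 9 has {2,3,4,6,8,9}; col 8 has {1,3,4,5,6}; box has {1,2,3,4,6,8,9} → only 7 remains.
row 9, column 9 = 5: row 9 has {2,3,4,6,7,8,9}; col 9 has {4,8,9}; box has {1,2,3,4,6,7,8,9} → only 5 remains.
row 1, column 4 = 5: row 1 has {6}; col 4 has {1,2,3,4,7,8}; box has {1,4,6,9} → only 5 remains.
row 5, column 8 = 2: row 5 has {1,7,8}; col 8 has {1,3,4,5,6,7}; box has {1,5,9} → only 2 remains.
row 6, column 4 = 6: row 6 has {1,4,9}; col 4 has {1,2,3,4,5,7,8}; box has {4,7} → only 6 remains.
row 6, column 8 = 8: row 6 has {1,4,6,9}; col 8 has {1,2,3,4,5,6,7}; box has {1,2,5,9} → only 8 remains.
row 7, column 1 = 9: row 7 has {1,2,3,4,5,6,7,8}; col 1 has {6,7}; box has {2,3,5,6,7,8} → only 9 remains.
row 8, column 3 = 4: row 8 has {1,2,3,5,6,7,8,9}; col 3 has {1,3,5,7,8}; box has {2,3,5,6,7,8,9} → only 4 remains.
row 9, column 1 = 1: row 9 has {2,3,4,5,6,7,8,9}; col 1 has {6,7,9}; box has {2,3,4,5,6,7,8,9} → only 1 remains.
row 1, column 8 = 9: row 1 has {5,6}; col 8 has {1,2,3,4,5,6,7,8}; box has {4,6} → only 9 remains.
row 5, column 4 = 9: row 5 has {1,2,7,8}; col 4 has {1,2,3,4,5,6,7,8}; box has {4,6,7} → only 9 remains.
row 5, column 6 = 3: row 5 has {1,2,7,8,9}; col 6 has {4,5,6,9}; box has {4,6,7,9} → only 3 remains.
row 5, column 9 = 6: row 5 has {1,2,3,7,8,9}; col 9 has {4,5,8,9}; box has {1,2,5,8,9} → only 6 remains.
row 6, column 2 = 3: row 6 has {1,4,6,8,9}; col 2 has {1,2,5,7,8}; box has {1,7,8} → only 3 remains.
row 6, column 7 = 7: row 6 has {1,3,4,6,8,9}; col 7 has {1,2,6,9}; box has {1,2,5,6,8,9} → only 7 remains.
row 1, column 2 = 4: row 1 has {5,6,9}; col 2 has {1,2,3,5,7,8}; box has {1,5,7} → only 4 remains.
row 1, column 3 = 2: row 1 has {4,5,6,9}; col 3 has {1,3,4,5,7,8}; box has {1,4,5,7} → only 2 remains.
row 2, column 3 = 9: row 2 has {1,4,6}; col 3 has {1,2,3,4,5,7,8}; box has {1,2,4,5,7} → only 9 remains.
row 3, column 2 = 6: row 3 has {1,4,5,7,9}; col 2 has {1,2,3,4,5,7,8}; box has {1,2,4,5,7,9} → only 6 remains.
row 4, column 2 = 9: row 4 has {5,7}; col 2 has {1,2,3,4,5,6,7,8}; box has {1,3,7,8} → only 9 remains.
row 4, column 3 = 6: row 4 has {5,7,9}; col 3 has {1,2,3,4,5,7,8,9}; box has {1,3,7,8,9} → only 6 remains.
row 4, column 9 = 3: row 4 has {5,6,7,9}; col 9 has {4,5,6,8,9}; box has {1,2,5,6,7,8,9} → only 3 remains.
row 5, column 5 = 5: row 5 has {1,2,3,6,7,8,9}; col 5 has {1,4,6,7,9}; box has {3,4,6,7,9} → only 5 remains.
row 6, column 5 = 2: row 6 has {1,3,4,6,7,8,9}; col 5 has {1,4,5,6,7,9}; box has {3,4,5,6,7,9} → only 2 remains.
row 3, column 9 = 2: row 3 has {1,4,5,6,7,9}; col 9 has {3,4,5,6,8,9}; box has {4,6,9} → only 2 remains.
row 4, column 5 = 8: row 4 has {3,5,6,7,9}; col 5 has {1,2,4,5,6,7,9}; box has {2,3,4,5,6,7,9} → only 8 remains.
row 4, column 6 = 1: row 4 has {3,5,6,7,8,9}; col 6 has {3,4,5,6,9}; box has {2,3,4,5,6,7,8,9} → only 1 remains.
row 4, column 7 = 4: row 4 has {1,3,5,6,7,8,9}; col 7 has {1,2,6,7,9}; box has {1,2,3,5,6,7,8,9} → only 4 remains.
row 5, column 1 = 4: row 5 has {1,2,3,5,6,7,8,9}; col 1 has {1,6,7,9}; box has {1,3,6,7,8,9} → only 4 remains.
row 6, column 1 = 5: row 6 has {1,2,3,4,6,7,8,9}; col 1 has {1,4,6,7,9}; box has {1,3,4,6,7,8,9} → only 5 remains.
row 2, column 5 = 3: row 2 has {1,4,6,9}; col 5 has {1,2,4,5,6,7,8,9}; box has {1,4,5,6,9} → only 3 remains.
row 2, column 9 = 7: row 2 has {1,3,4,6,9}; col 9 has {2,3,4,5,6,8,9}; box has {2,4,6,9} → only 7 remains.
row 3, column 6 = 8: row 3 has {1,2,4,5,6,7,9}; col 6 has {1,3,4,5,6,9}; box has {1,3,4,5,6,9} → only 8 remains.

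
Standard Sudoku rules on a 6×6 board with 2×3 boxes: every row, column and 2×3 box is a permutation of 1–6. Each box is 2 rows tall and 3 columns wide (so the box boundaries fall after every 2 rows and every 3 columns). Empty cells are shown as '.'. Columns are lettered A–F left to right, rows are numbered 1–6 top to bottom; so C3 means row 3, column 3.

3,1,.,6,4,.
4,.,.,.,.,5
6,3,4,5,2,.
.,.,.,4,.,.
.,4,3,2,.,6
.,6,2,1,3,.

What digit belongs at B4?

5

C1 = 5 (sole candidate).
F1 = 2 (sole candidate).
B2 = 2 (sole candidate).
C2 = 6 (sole candidate).
D2 = 3 (sole candidate).
E2 = 1 (sole candidate).
F3 = 1 (sole candidate).
B4 = 5: row 4 has {4}; col 2 has {1,2,3,4,6}; box has {3,4,6} → only 5 remains.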